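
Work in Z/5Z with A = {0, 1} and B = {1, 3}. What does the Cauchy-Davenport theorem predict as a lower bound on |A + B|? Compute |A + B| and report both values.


Cauchy-Davenport: |A + B| ≥ min(p, |A| + |B| - 1) for A, B nonempty in Z/pZ.
|A| = 2, |B| = 2, p = 5.
CD lower bound = min(5, 2 + 2 - 1) = min(5, 3) = 3.
Compute A + B mod 5 directly:
a = 0: 0+1=1, 0+3=3
a = 1: 1+1=2, 1+3=4
A + B = {1, 2, 3, 4}, so |A + B| = 4.
Verify: 4 ≥ 3? Yes ✓.

CD lower bound = 3, actual |A + B| = 4.


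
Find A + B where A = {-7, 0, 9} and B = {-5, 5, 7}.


A + B = {a + b : a ∈ A, b ∈ B}.
Enumerate all |A|·|B| = 3·3 = 9 pairs (a, b) and collect distinct sums.
a = -7: -7+-5=-12, -7+5=-2, -7+7=0
a = 0: 0+-5=-5, 0+5=5, 0+7=7
a = 9: 9+-5=4, 9+5=14, 9+7=16
Collecting distinct sums: A + B = {-12, -5, -2, 0, 4, 5, 7, 14, 16}
|A + B| = 9

A + B = {-12, -5, -2, 0, 4, 5, 7, 14, 16}


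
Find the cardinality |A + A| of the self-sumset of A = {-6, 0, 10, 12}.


A + A = {a + a' : a, a' ∈ A}; |A| = 4.
General bounds: 2|A| - 1 ≤ |A + A| ≤ |A|(|A|+1)/2, i.e. 7 ≤ |A + A| ≤ 10.
Lower bound 2|A|-1 is attained iff A is an arithmetic progression.
Enumerate sums a + a' for a ≤ a' (symmetric, so this suffices):
a = -6: -6+-6=-12, -6+0=-6, -6+10=4, -6+12=6
a = 0: 0+0=0, 0+10=10, 0+12=12
a = 10: 10+10=20, 10+12=22
a = 12: 12+12=24
Distinct sums: {-12, -6, 0, 4, 6, 10, 12, 20, 22, 24}
|A + A| = 10

|A + A| = 10


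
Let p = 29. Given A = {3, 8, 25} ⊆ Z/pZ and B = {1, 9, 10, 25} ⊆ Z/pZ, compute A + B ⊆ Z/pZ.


Work in Z/29Z: reduce every sum a + b modulo 29.
Enumerate all 12 pairs:
a = 3: 3+1=4, 3+9=12, 3+10=13, 3+25=28
a = 8: 8+1=9, 8+9=17, 8+10=18, 8+25=4
a = 25: 25+1=26, 25+9=5, 25+10=6, 25+25=21
Distinct residues collected: {4, 5, 6, 9, 12, 13, 17, 18, 21, 26, 28}
|A + B| = 11 (out of 29 total residues).

A + B = {4, 5, 6, 9, 12, 13, 17, 18, 21, 26, 28}


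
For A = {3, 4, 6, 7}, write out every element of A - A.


A - A = {a - a' : a, a' ∈ A}.
Compute a - a' for each ordered pair (a, a'):
a = 3: 3-3=0, 3-4=-1, 3-6=-3, 3-7=-4
a = 4: 4-3=1, 4-4=0, 4-6=-2, 4-7=-3
a = 6: 6-3=3, 6-4=2, 6-6=0, 6-7=-1
a = 7: 7-3=4, 7-4=3, 7-6=1, 7-7=0
Collecting distinct values (and noting 0 appears from a-a):
A - A = {-4, -3, -2, -1, 0, 1, 2, 3, 4}
|A - A| = 9

A - A = {-4, -3, -2, -1, 0, 1, 2, 3, 4}


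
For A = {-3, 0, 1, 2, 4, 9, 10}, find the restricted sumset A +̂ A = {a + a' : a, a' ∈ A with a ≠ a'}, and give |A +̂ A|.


Restricted sumset: A +̂ A = {a + a' : a ∈ A, a' ∈ A, a ≠ a'}.
Equivalently, take A + A and drop any sum 2a that is achievable ONLY as a + a for a ∈ A (i.e. sums representable only with equal summands).
Enumerate pairs (a, a') with a < a' (symmetric, so each unordered pair gives one sum; this covers all a ≠ a'):
  -3 + 0 = -3
  -3 + 1 = -2
  -3 + 2 = -1
  -3 + 4 = 1
  -3 + 9 = 6
  -3 + 10 = 7
  0 + 1 = 1
  0 + 2 = 2
  0 + 4 = 4
  0 + 9 = 9
  0 + 10 = 10
  1 + 2 = 3
  1 + 4 = 5
  1 + 9 = 10
  1 + 10 = 11
  2 + 4 = 6
  2 + 9 = 11
  2 + 10 = 12
  4 + 9 = 13
  4 + 10 = 14
  9 + 10 = 19
Collected distinct sums: {-3, -2, -1, 1, 2, 3, 4, 5, 6, 7, 9, 10, 11, 12, 13, 14, 19}
|A +̂ A| = 17
(Reference bound: |A +̂ A| ≥ 2|A| - 3 for |A| ≥ 2, with |A| = 7 giving ≥ 11.)

|A +̂ A| = 17


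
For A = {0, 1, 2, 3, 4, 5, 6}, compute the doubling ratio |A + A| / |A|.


|A| = 7.
Compute A + A by enumerating all 49 pairs.
A + A = {0, 1, 2, 3, 4, 5, 6, 7, 8, 9, 10, 11, 12}, so |A + A| = 13.
K = |A + A| / |A| = 13/7 (already in lowest terms) ≈ 1.8571.
Reference: AP of size 7 gives K = 13/7 ≈ 1.8571; a fully generic set of size 7 gives K ≈ 4.0000.

|A| = 7, |A + A| = 13, K = 13/7.


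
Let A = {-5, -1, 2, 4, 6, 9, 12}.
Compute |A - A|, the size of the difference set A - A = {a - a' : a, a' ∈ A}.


A - A = {a - a' : a, a' ∈ A}; |A| = 7.
Bounds: 2|A|-1 ≤ |A - A| ≤ |A|² - |A| + 1, i.e. 13 ≤ |A - A| ≤ 43.
Note: 0 ∈ A - A always (from a - a). The set is symmetric: if d ∈ A - A then -d ∈ A - A.
Enumerate nonzero differences d = a - a' with a > a' (then include -d):
Positive differences: {2, 3, 4, 5, 6, 7, 8, 9, 10, 11, 13, 14, 17}
Full difference set: {0} ∪ (positive diffs) ∪ (negative diffs).
|A - A| = 1 + 2·13 = 27 (matches direct enumeration: 27).

|A - A| = 27


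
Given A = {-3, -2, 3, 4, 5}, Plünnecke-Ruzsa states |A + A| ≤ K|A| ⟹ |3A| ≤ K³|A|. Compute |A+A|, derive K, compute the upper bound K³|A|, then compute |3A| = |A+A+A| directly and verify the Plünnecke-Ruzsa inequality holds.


|A| = 5.
Step 1: Compute A + A by enumerating all 25 pairs.
A + A = {-6, -5, -4, 0, 1, 2, 3, 6, 7, 8, 9, 10}, so |A + A| = 12.
Step 2: Doubling constant K = |A + A|/|A| = 12/5 = 12/5 ≈ 2.4000.
Step 3: Plünnecke-Ruzsa gives |3A| ≤ K³·|A| = (2.4000)³ · 5 ≈ 69.1200.
Step 4: Compute 3A = A + A + A directly by enumerating all triples (a,b,c) ∈ A³; |3A| = 22.
Step 5: Check 22 ≤ 69.1200? Yes ✓.

K = 12/5, Plünnecke-Ruzsa bound K³|A| ≈ 69.1200, |3A| = 22, inequality holds.


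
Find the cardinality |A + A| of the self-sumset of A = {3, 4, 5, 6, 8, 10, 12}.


A + A = {a + a' : a, a' ∈ A}; |A| = 7.
General bounds: 2|A| - 1 ≤ |A + A| ≤ |A|(|A|+1)/2, i.e. 13 ≤ |A + A| ≤ 28.
Lower bound 2|A|-1 is attained iff A is an arithmetic progression.
Enumerate sums a + a' for a ≤ a' (symmetric, so this suffices):
a = 3: 3+3=6, 3+4=7, 3+5=8, 3+6=9, 3+8=11, 3+10=13, 3+12=15
a = 4: 4+4=8, 4+5=9, 4+6=10, 4+8=12, 4+10=14, 4+12=16
a = 5: 5+5=10, 5+6=11, 5+8=13, 5+10=15, 5+12=17
a = 6: 6+6=12, 6+8=14, 6+10=16, 6+12=18
a = 8: 8+8=16, 8+10=18, 8+12=20
a = 10: 10+10=20, 10+12=22
a = 12: 12+12=24
Distinct sums: {6, 7, 8, 9, 10, 11, 12, 13, 14, 15, 16, 17, 18, 20, 22, 24}
|A + A| = 16

|A + A| = 16


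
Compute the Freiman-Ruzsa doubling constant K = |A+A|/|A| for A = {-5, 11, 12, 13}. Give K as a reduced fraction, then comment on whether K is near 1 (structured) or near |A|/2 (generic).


|A| = 4.
Compute A + A by enumerating all 16 pairs.
A + A = {-10, 6, 7, 8, 22, 23, 24, 25, 26}, so |A + A| = 9.
K = |A + A| / |A| = 9/4 (already in lowest terms) ≈ 2.2500.
Reference: AP of size 4 gives K = 7/4 ≈ 1.7500; a fully generic set of size 4 gives K ≈ 2.5000.

|A| = 4, |A + A| = 9, K = 9/4.


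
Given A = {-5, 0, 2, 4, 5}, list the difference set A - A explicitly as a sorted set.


A - A = {a - a' : a, a' ∈ A}.
Compute a - a' for each ordered pair (a, a'):
a = -5: -5--5=0, -5-0=-5, -5-2=-7, -5-4=-9, -5-5=-10
a = 0: 0--5=5, 0-0=0, 0-2=-2, 0-4=-4, 0-5=-5
a = 2: 2--5=7, 2-0=2, 2-2=0, 2-4=-2, 2-5=-3
a = 4: 4--5=9, 4-0=4, 4-2=2, 4-4=0, 4-5=-1
a = 5: 5--5=10, 5-0=5, 5-2=3, 5-4=1, 5-5=0
Collecting distinct values (and noting 0 appears from a-a):
A - A = {-10, -9, -7, -5, -4, -3, -2, -1, 0, 1, 2, 3, 4, 5, 7, 9, 10}
|A - A| = 17

A - A = {-10, -9, -7, -5, -4, -3, -2, -1, 0, 1, 2, 3, 4, 5, 7, 9, 10}


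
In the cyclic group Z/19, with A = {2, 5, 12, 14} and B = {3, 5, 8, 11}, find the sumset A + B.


Work in Z/19Z: reduce every sum a + b modulo 19.
Enumerate all 16 pairs:
a = 2: 2+3=5, 2+5=7, 2+8=10, 2+11=13
a = 5: 5+3=8, 5+5=10, 5+8=13, 5+11=16
a = 12: 12+3=15, 12+5=17, 12+8=1, 12+11=4
a = 14: 14+3=17, 14+5=0, 14+8=3, 14+11=6
Distinct residues collected: {0, 1, 3, 4, 5, 6, 7, 8, 10, 13, 15, 16, 17}
|A + B| = 13 (out of 19 total residues).

A + B = {0, 1, 3, 4, 5, 6, 7, 8, 10, 13, 15, 16, 17}


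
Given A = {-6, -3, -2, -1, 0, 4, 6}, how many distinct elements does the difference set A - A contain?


A - A = {a - a' : a, a' ∈ A}; |A| = 7.
Bounds: 2|A|-1 ≤ |A - A| ≤ |A|² - |A| + 1, i.e. 13 ≤ |A - A| ≤ 43.
Note: 0 ∈ A - A always (from a - a). The set is symmetric: if d ∈ A - A then -d ∈ A - A.
Enumerate nonzero differences d = a - a' with a > a' (then include -d):
Positive differences: {1, 2, 3, 4, 5, 6, 7, 8, 9, 10, 12}
Full difference set: {0} ∪ (positive diffs) ∪ (negative diffs).
|A - A| = 1 + 2·11 = 23 (matches direct enumeration: 23).

|A - A| = 23


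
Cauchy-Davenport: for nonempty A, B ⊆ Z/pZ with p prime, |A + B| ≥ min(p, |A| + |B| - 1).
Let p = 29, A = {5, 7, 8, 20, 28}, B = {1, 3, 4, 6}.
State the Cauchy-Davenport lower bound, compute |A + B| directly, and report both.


Cauchy-Davenport: |A + B| ≥ min(p, |A| + |B| - 1) for A, B nonempty in Z/pZ.
|A| = 5, |B| = 4, p = 29.
CD lower bound = min(29, 5 + 4 - 1) = min(29, 8) = 8.
Compute A + B mod 29 directly:
a = 5: 5+1=6, 5+3=8, 5+4=9, 5+6=11
a = 7: 7+1=8, 7+3=10, 7+4=11, 7+6=13
a = 8: 8+1=9, 8+3=11, 8+4=12, 8+6=14
a = 20: 20+1=21, 20+3=23, 20+4=24, 20+6=26
a = 28: 28+1=0, 28+3=2, 28+4=3, 28+6=5
A + B = {0, 2, 3, 5, 6, 8, 9, 10, 11, 12, 13, 14, 21, 23, 24, 26}, so |A + B| = 16.
Verify: 16 ≥ 8? Yes ✓.

CD lower bound = 8, actual |A + B| = 16.


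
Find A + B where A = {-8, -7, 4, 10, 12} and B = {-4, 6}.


A + B = {a + b : a ∈ A, b ∈ B}.
Enumerate all |A|·|B| = 5·2 = 10 pairs (a, b) and collect distinct sums.
a = -8: -8+-4=-12, -8+6=-2
a = -7: -7+-4=-11, -7+6=-1
a = 4: 4+-4=0, 4+6=10
a = 10: 10+-4=6, 10+6=16
a = 12: 12+-4=8, 12+6=18
Collecting distinct sums: A + B = {-12, -11, -2, -1, 0, 6, 8, 10, 16, 18}
|A + B| = 10

A + B = {-12, -11, -2, -1, 0, 6, 8, 10, 16, 18}


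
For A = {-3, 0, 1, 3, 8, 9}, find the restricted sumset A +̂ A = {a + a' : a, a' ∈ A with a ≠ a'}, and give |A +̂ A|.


Restricted sumset: A +̂ A = {a + a' : a ∈ A, a' ∈ A, a ≠ a'}.
Equivalently, take A + A and drop any sum 2a that is achievable ONLY as a + a for a ∈ A (i.e. sums representable only with equal summands).
Enumerate pairs (a, a') with a < a' (symmetric, so each unordered pair gives one sum; this covers all a ≠ a'):
  -3 + 0 = -3
  -3 + 1 = -2
  -3 + 3 = 0
  -3 + 8 = 5
  -3 + 9 = 6
  0 + 1 = 1
  0 + 3 = 3
  0 + 8 = 8
  0 + 9 = 9
  1 + 3 = 4
  1 + 8 = 9
  1 + 9 = 10
  3 + 8 = 11
  3 + 9 = 12
  8 + 9 = 17
Collected distinct sums: {-3, -2, 0, 1, 3, 4, 5, 6, 8, 9, 10, 11, 12, 17}
|A +̂ A| = 14
(Reference bound: |A +̂ A| ≥ 2|A| - 3 for |A| ≥ 2, with |A| = 6 giving ≥ 9.)

|A +̂ A| = 14


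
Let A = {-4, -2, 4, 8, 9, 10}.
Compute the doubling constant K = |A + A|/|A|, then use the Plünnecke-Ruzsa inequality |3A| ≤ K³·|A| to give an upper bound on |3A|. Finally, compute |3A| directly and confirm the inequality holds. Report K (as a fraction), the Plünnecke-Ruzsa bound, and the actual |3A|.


|A| = 6.
Step 1: Compute A + A by enumerating all 36 pairs.
A + A = {-8, -6, -4, 0, 2, 4, 5, 6, 7, 8, 12, 13, 14, 16, 17, 18, 19, 20}, so |A + A| = 18.
Step 2: Doubling constant K = |A + A|/|A| = 18/6 = 18/6 ≈ 3.0000.
Step 3: Plünnecke-Ruzsa gives |3A| ≤ K³·|A| = (3.0000)³ · 6 ≈ 162.0000.
Step 4: Compute 3A = A + A + A directly by enumerating all triples (a,b,c) ∈ A³; |3A| = 35.
Step 5: Check 35 ≤ 162.0000? Yes ✓.

K = 18/6, Plünnecke-Ruzsa bound K³|A| ≈ 162.0000, |3A| = 35, inequality holds.


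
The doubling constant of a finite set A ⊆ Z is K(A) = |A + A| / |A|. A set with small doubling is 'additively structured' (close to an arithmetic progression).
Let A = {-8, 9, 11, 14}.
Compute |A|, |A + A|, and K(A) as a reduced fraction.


|A| = 4.
Compute A + A by enumerating all 16 pairs.
A + A = {-16, 1, 3, 6, 18, 20, 22, 23, 25, 28}, so |A + A| = 10.
K = |A + A| / |A| = 10/4 = 5/2 ≈ 2.5000.
Reference: AP of size 4 gives K = 7/4 ≈ 1.7500; a fully generic set of size 4 gives K ≈ 2.5000.

|A| = 4, |A + A| = 10, K = 10/4 = 5/2.


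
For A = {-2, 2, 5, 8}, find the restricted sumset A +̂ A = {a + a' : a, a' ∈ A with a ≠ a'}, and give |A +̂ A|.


Restricted sumset: A +̂ A = {a + a' : a ∈ A, a' ∈ A, a ≠ a'}.
Equivalently, take A + A and drop any sum 2a that is achievable ONLY as a + a for a ∈ A (i.e. sums representable only with equal summands).
Enumerate pairs (a, a') with a < a' (symmetric, so each unordered pair gives one sum; this covers all a ≠ a'):
  -2 + 2 = 0
  -2 + 5 = 3
  -2 + 8 = 6
  2 + 5 = 7
  2 + 8 = 10
  5 + 8 = 13
Collected distinct sums: {0, 3, 6, 7, 10, 13}
|A +̂ A| = 6
(Reference bound: |A +̂ A| ≥ 2|A| - 3 for |A| ≥ 2, with |A| = 4 giving ≥ 5.)

|A +̂ A| = 6


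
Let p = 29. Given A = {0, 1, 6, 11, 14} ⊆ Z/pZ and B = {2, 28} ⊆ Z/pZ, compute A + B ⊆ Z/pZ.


Work in Z/29Z: reduce every sum a + b modulo 29.
Enumerate all 10 pairs:
a = 0: 0+2=2, 0+28=28
a = 1: 1+2=3, 1+28=0
a = 6: 6+2=8, 6+28=5
a = 11: 11+2=13, 11+28=10
a = 14: 14+2=16, 14+28=13
Distinct residues collected: {0, 2, 3, 5, 8, 10, 13, 16, 28}
|A + B| = 9 (out of 29 total residues).

A + B = {0, 2, 3, 5, 8, 10, 13, 16, 28}


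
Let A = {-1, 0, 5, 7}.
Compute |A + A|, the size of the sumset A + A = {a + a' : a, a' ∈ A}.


A + A = {a + a' : a, a' ∈ A}; |A| = 4.
General bounds: 2|A| - 1 ≤ |A + A| ≤ |A|(|A|+1)/2, i.e. 7 ≤ |A + A| ≤ 10.
Lower bound 2|A|-1 is attained iff A is an arithmetic progression.
Enumerate sums a + a' for a ≤ a' (symmetric, so this suffices):
a = -1: -1+-1=-2, -1+0=-1, -1+5=4, -1+7=6
a = 0: 0+0=0, 0+5=5, 0+7=7
a = 5: 5+5=10, 5+7=12
a = 7: 7+7=14
Distinct sums: {-2, -1, 0, 4, 5, 6, 7, 10, 12, 14}
|A + A| = 10

|A + A| = 10


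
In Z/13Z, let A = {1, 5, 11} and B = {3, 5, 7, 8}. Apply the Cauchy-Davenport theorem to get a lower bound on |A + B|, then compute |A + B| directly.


Cauchy-Davenport: |A + B| ≥ min(p, |A| + |B| - 1) for A, B nonempty in Z/pZ.
|A| = 3, |B| = 4, p = 13.
CD lower bound = min(13, 3 + 4 - 1) = min(13, 6) = 6.
Compute A + B mod 13 directly:
a = 1: 1+3=4, 1+5=6, 1+7=8, 1+8=9
a = 5: 5+3=8, 5+5=10, 5+7=12, 5+8=0
a = 11: 11+3=1, 11+5=3, 11+7=5, 11+8=6
A + B = {0, 1, 3, 4, 5, 6, 8, 9, 10, 12}, so |A + B| = 10.
Verify: 10 ≥ 6? Yes ✓.

CD lower bound = 6, actual |A + B| = 10.


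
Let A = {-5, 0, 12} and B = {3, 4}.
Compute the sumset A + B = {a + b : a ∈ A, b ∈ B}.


A + B = {a + b : a ∈ A, b ∈ B}.
Enumerate all |A|·|B| = 3·2 = 6 pairs (a, b) and collect distinct sums.
a = -5: -5+3=-2, -5+4=-1
a = 0: 0+3=3, 0+4=4
a = 12: 12+3=15, 12+4=16
Collecting distinct sums: A + B = {-2, -1, 3, 4, 15, 16}
|A + B| = 6

A + B = {-2, -1, 3, 4, 15, 16}


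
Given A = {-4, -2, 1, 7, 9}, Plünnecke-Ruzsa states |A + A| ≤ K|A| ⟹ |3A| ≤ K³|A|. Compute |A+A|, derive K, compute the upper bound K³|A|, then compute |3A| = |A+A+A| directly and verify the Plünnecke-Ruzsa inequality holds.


|A| = 5.
Step 1: Compute A + A by enumerating all 25 pairs.
A + A = {-8, -6, -4, -3, -1, 2, 3, 5, 7, 8, 10, 14, 16, 18}, so |A + A| = 14.
Step 2: Doubling constant K = |A + A|/|A| = 14/5 = 14/5 ≈ 2.8000.
Step 3: Plünnecke-Ruzsa gives |3A| ≤ K³·|A| = (2.8000)³ · 5 ≈ 109.7600.
Step 4: Compute 3A = A + A + A directly by enumerating all triples (a,b,c) ∈ A³; |3A| = 29.
Step 5: Check 29 ≤ 109.7600? Yes ✓.

K = 14/5, Plünnecke-Ruzsa bound K³|A| ≈ 109.7600, |3A| = 29, inequality holds.


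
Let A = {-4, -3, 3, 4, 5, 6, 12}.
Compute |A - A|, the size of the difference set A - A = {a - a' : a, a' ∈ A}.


A - A = {a - a' : a, a' ∈ A}; |A| = 7.
Bounds: 2|A|-1 ≤ |A - A| ≤ |A|² - |A| + 1, i.e. 13 ≤ |A - A| ≤ 43.
Note: 0 ∈ A - A always (from a - a). The set is symmetric: if d ∈ A - A then -d ∈ A - A.
Enumerate nonzero differences d = a - a' with a > a' (then include -d):
Positive differences: {1, 2, 3, 6, 7, 8, 9, 10, 15, 16}
Full difference set: {0} ∪ (positive diffs) ∪ (negative diffs).
|A - A| = 1 + 2·10 = 21 (matches direct enumeration: 21).

|A - A| = 21


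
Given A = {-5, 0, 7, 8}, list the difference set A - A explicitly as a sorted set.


A - A = {a - a' : a, a' ∈ A}.
Compute a - a' for each ordered pair (a, a'):
a = -5: -5--5=0, -5-0=-5, -5-7=-12, -5-8=-13
a = 0: 0--5=5, 0-0=0, 0-7=-7, 0-8=-8
a = 7: 7--5=12, 7-0=7, 7-7=0, 7-8=-1
a = 8: 8--5=13, 8-0=8, 8-7=1, 8-8=0
Collecting distinct values (and noting 0 appears from a-a):
A - A = {-13, -12, -8, -7, -5, -1, 0, 1, 5, 7, 8, 12, 13}
|A - A| = 13

A - A = {-13, -12, -8, -7, -5, -1, 0, 1, 5, 7, 8, 12, 13}


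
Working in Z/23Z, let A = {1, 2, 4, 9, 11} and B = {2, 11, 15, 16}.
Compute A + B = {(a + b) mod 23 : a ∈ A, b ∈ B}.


Work in Z/23Z: reduce every sum a + b modulo 23.
Enumerate all 20 pairs:
a = 1: 1+2=3, 1+11=12, 1+15=16, 1+16=17
a = 2: 2+2=4, 2+11=13, 2+15=17, 2+16=18
a = 4: 4+2=6, 4+11=15, 4+15=19, 4+16=20
a = 9: 9+2=11, 9+11=20, 9+15=1, 9+16=2
a = 11: 11+2=13, 11+11=22, 11+15=3, 11+16=4
Distinct residues collected: {1, 2, 3, 4, 6, 11, 12, 13, 15, 16, 17, 18, 19, 20, 22}
|A + B| = 15 (out of 23 total residues).

A + B = {1, 2, 3, 4, 6, 11, 12, 13, 15, 16, 17, 18, 19, 20, 22}


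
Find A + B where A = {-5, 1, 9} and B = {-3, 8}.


A + B = {a + b : a ∈ A, b ∈ B}.
Enumerate all |A|·|B| = 3·2 = 6 pairs (a, b) and collect distinct sums.
a = -5: -5+-3=-8, -5+8=3
a = 1: 1+-3=-2, 1+8=9
a = 9: 9+-3=6, 9+8=17
Collecting distinct sums: A + B = {-8, -2, 3, 6, 9, 17}
|A + B| = 6

A + B = {-8, -2, 3, 6, 9, 17}


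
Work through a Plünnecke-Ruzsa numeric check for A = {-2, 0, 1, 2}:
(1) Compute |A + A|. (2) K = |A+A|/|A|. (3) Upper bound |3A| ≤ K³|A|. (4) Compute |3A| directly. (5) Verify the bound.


|A| = 4.
Step 1: Compute A + A by enumerating all 16 pairs.
A + A = {-4, -2, -1, 0, 1, 2, 3, 4}, so |A + A| = 8.
Step 2: Doubling constant K = |A + A|/|A| = 8/4 = 8/4 ≈ 2.0000.
Step 3: Plünnecke-Ruzsa gives |3A| ≤ K³·|A| = (2.0000)³ · 4 ≈ 32.0000.
Step 4: Compute 3A = A + A + A directly by enumerating all triples (a,b,c) ∈ A³; |3A| = 12.
Step 5: Check 12 ≤ 32.0000? Yes ✓.

K = 8/4, Plünnecke-Ruzsa bound K³|A| ≈ 32.0000, |3A| = 12, inequality holds.


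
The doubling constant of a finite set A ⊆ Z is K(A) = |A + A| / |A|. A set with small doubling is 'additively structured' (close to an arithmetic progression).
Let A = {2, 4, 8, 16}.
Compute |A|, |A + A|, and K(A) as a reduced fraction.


|A| = 4.
Compute A + A by enumerating all 16 pairs.
A + A = {4, 6, 8, 10, 12, 16, 18, 20, 24, 32}, so |A + A| = 10.
K = |A + A| / |A| = 10/4 = 5/2 ≈ 2.5000.
Reference: AP of size 4 gives K = 7/4 ≈ 1.7500; a fully generic set of size 4 gives K ≈ 2.5000.

|A| = 4, |A + A| = 10, K = 10/4 = 5/2.


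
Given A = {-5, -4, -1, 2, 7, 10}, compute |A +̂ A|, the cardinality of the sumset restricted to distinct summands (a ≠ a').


Restricted sumset: A +̂ A = {a + a' : a ∈ A, a' ∈ A, a ≠ a'}.
Equivalently, take A + A and drop any sum 2a that is achievable ONLY as a + a for a ∈ A (i.e. sums representable only with equal summands).
Enumerate pairs (a, a') with a < a' (symmetric, so each unordered pair gives one sum; this covers all a ≠ a'):
  -5 + -4 = -9
  -5 + -1 = -6
  -5 + 2 = -3
  -5 + 7 = 2
  -5 + 10 = 5
  -4 + -1 = -5
  -4 + 2 = -2
  -4 + 7 = 3
  -4 + 10 = 6
  -1 + 2 = 1
  -1 + 7 = 6
  -1 + 10 = 9
  2 + 7 = 9
  2 + 10 = 12
  7 + 10 = 17
Collected distinct sums: {-9, -6, -5, -3, -2, 1, 2, 3, 5, 6, 9, 12, 17}
|A +̂ A| = 13
(Reference bound: |A +̂ A| ≥ 2|A| - 3 for |A| ≥ 2, with |A| = 6 giving ≥ 9.)

|A +̂ A| = 13


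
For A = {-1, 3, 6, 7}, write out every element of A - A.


A - A = {a - a' : a, a' ∈ A}.
Compute a - a' for each ordered pair (a, a'):
a = -1: -1--1=0, -1-3=-4, -1-6=-7, -1-7=-8
a = 3: 3--1=4, 3-3=0, 3-6=-3, 3-7=-4
a = 6: 6--1=7, 6-3=3, 6-6=0, 6-7=-1
a = 7: 7--1=8, 7-3=4, 7-6=1, 7-7=0
Collecting distinct values (and noting 0 appears from a-a):
A - A = {-8, -7, -4, -3, -1, 0, 1, 3, 4, 7, 8}
|A - A| = 11

A - A = {-8, -7, -4, -3, -1, 0, 1, 3, 4, 7, 8}


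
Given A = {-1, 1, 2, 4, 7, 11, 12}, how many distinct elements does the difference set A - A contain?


A - A = {a - a' : a, a' ∈ A}; |A| = 7.
Bounds: 2|A|-1 ≤ |A - A| ≤ |A|² - |A| + 1, i.e. 13 ≤ |A - A| ≤ 43.
Note: 0 ∈ A - A always (from a - a). The set is symmetric: if d ∈ A - A then -d ∈ A - A.
Enumerate nonzero differences d = a - a' with a > a' (then include -d):
Positive differences: {1, 2, 3, 4, 5, 6, 7, 8, 9, 10, 11, 12, 13}
Full difference set: {0} ∪ (positive diffs) ∪ (negative diffs).
|A - A| = 1 + 2·13 = 27 (matches direct enumeration: 27).

|A - A| = 27


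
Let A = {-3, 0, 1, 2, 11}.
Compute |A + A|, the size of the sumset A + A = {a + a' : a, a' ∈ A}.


A + A = {a + a' : a, a' ∈ A}; |A| = 5.
General bounds: 2|A| - 1 ≤ |A + A| ≤ |A|(|A|+1)/2, i.e. 9 ≤ |A + A| ≤ 15.
Lower bound 2|A|-1 is attained iff A is an arithmetic progression.
Enumerate sums a + a' for a ≤ a' (symmetric, so this suffices):
a = -3: -3+-3=-6, -3+0=-3, -3+1=-2, -3+2=-1, -3+11=8
a = 0: 0+0=0, 0+1=1, 0+2=2, 0+11=11
a = 1: 1+1=2, 1+2=3, 1+11=12
a = 2: 2+2=4, 2+11=13
a = 11: 11+11=22
Distinct sums: {-6, -3, -2, -1, 0, 1, 2, 3, 4, 8, 11, 12, 13, 22}
|A + A| = 14

|A + A| = 14


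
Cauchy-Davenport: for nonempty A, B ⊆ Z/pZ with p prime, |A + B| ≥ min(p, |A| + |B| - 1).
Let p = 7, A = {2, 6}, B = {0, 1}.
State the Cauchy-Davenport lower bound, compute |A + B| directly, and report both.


Cauchy-Davenport: |A + B| ≥ min(p, |A| + |B| - 1) for A, B nonempty in Z/pZ.
|A| = 2, |B| = 2, p = 7.
CD lower bound = min(7, 2 + 2 - 1) = min(7, 3) = 3.
Compute A + B mod 7 directly:
a = 2: 2+0=2, 2+1=3
a = 6: 6+0=6, 6+1=0
A + B = {0, 2, 3, 6}, so |A + B| = 4.
Verify: 4 ≥ 3? Yes ✓.

CD lower bound = 3, actual |A + B| = 4.


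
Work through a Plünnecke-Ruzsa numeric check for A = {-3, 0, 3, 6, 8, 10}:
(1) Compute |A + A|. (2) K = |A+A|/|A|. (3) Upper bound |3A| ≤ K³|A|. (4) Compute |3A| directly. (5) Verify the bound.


|A| = 6.
Step 1: Compute A + A by enumerating all 36 pairs.
A + A = {-6, -3, 0, 3, 5, 6, 7, 8, 9, 10, 11, 12, 13, 14, 16, 18, 20}, so |A + A| = 17.
Step 2: Doubling constant K = |A + A|/|A| = 17/6 = 17/6 ≈ 2.8333.
Step 3: Plünnecke-Ruzsa gives |3A| ≤ K³·|A| = (2.8333)³ · 6 ≈ 136.4722.
Step 4: Compute 3A = A + A + A directly by enumerating all triples (a,b,c) ∈ A³; |3A| = 30.
Step 5: Check 30 ≤ 136.4722? Yes ✓.

K = 17/6, Plünnecke-Ruzsa bound K³|A| ≈ 136.4722, |3A| = 30, inequality holds.


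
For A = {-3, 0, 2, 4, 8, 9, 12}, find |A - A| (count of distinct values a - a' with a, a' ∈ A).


A - A = {a - a' : a, a' ∈ A}; |A| = 7.
Bounds: 2|A|-1 ≤ |A - A| ≤ |A|² - |A| + 1, i.e. 13 ≤ |A - A| ≤ 43.
Note: 0 ∈ A - A always (from a - a). The set is symmetric: if d ∈ A - A then -d ∈ A - A.
Enumerate nonzero differences d = a - a' with a > a' (then include -d):
Positive differences: {1, 2, 3, 4, 5, 6, 7, 8, 9, 10, 11, 12, 15}
Full difference set: {0} ∪ (positive diffs) ∪ (negative diffs).
|A - A| = 1 + 2·13 = 27 (matches direct enumeration: 27).

|A - A| = 27


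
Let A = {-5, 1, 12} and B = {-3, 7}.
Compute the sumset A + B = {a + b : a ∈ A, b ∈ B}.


A + B = {a + b : a ∈ A, b ∈ B}.
Enumerate all |A|·|B| = 3·2 = 6 pairs (a, b) and collect distinct sums.
a = -5: -5+-3=-8, -5+7=2
a = 1: 1+-3=-2, 1+7=8
a = 12: 12+-3=9, 12+7=19
Collecting distinct sums: A + B = {-8, -2, 2, 8, 9, 19}
|A + B| = 6

A + B = {-8, -2, 2, 8, 9, 19}


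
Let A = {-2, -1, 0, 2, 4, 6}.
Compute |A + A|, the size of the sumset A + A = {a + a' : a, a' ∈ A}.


A + A = {a + a' : a, a' ∈ A}; |A| = 6.
General bounds: 2|A| - 1 ≤ |A + A| ≤ |A|(|A|+1)/2, i.e. 11 ≤ |A + A| ≤ 21.
Lower bound 2|A|-1 is attained iff A is an arithmetic progression.
Enumerate sums a + a' for a ≤ a' (symmetric, so this suffices):
a = -2: -2+-2=-4, -2+-1=-3, -2+0=-2, -2+2=0, -2+4=2, -2+6=4
a = -1: -1+-1=-2, -1+0=-1, -1+2=1, -1+4=3, -1+6=5
a = 0: 0+0=0, 0+2=2, 0+4=4, 0+6=6
a = 2: 2+2=4, 2+4=6, 2+6=8
a = 4: 4+4=8, 4+6=10
a = 6: 6+6=12
Distinct sums: {-4, -3, -2, -1, 0, 1, 2, 3, 4, 5, 6, 8, 10, 12}
|A + A| = 14

|A + A| = 14


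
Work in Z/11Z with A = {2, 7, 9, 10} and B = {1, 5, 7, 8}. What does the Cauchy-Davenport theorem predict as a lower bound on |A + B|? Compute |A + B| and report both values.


Cauchy-Davenport: |A + B| ≥ min(p, |A| + |B| - 1) for A, B nonempty in Z/pZ.
|A| = 4, |B| = 4, p = 11.
CD lower bound = min(11, 4 + 4 - 1) = min(11, 7) = 7.
Compute A + B mod 11 directly:
a = 2: 2+1=3, 2+5=7, 2+7=9, 2+8=10
a = 7: 7+1=8, 7+5=1, 7+7=3, 7+8=4
a = 9: 9+1=10, 9+5=3, 9+7=5, 9+8=6
a = 10: 10+1=0, 10+5=4, 10+7=6, 10+8=7
A + B = {0, 1, 3, 4, 5, 6, 7, 8, 9, 10}, so |A + B| = 10.
Verify: 10 ≥ 7? Yes ✓.

CD lower bound = 7, actual |A + B| = 10.


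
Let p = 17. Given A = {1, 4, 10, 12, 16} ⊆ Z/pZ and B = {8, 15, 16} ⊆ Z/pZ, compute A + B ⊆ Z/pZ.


Work in Z/17Z: reduce every sum a + b modulo 17.
Enumerate all 15 pairs:
a = 1: 1+8=9, 1+15=16, 1+16=0
a = 4: 4+8=12, 4+15=2, 4+16=3
a = 10: 10+8=1, 10+15=8, 10+16=9
a = 12: 12+8=3, 12+15=10, 12+16=11
a = 16: 16+8=7, 16+15=14, 16+16=15
Distinct residues collected: {0, 1, 2, 3, 7, 8, 9, 10, 11, 12, 14, 15, 16}
|A + B| = 13 (out of 17 total residues).

A + B = {0, 1, 2, 3, 7, 8, 9, 10, 11, 12, 14, 15, 16}


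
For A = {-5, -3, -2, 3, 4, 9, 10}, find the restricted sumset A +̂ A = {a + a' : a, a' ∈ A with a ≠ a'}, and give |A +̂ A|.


Restricted sumset: A +̂ A = {a + a' : a ∈ A, a' ∈ A, a ≠ a'}.
Equivalently, take A + A and drop any sum 2a that is achievable ONLY as a + a for a ∈ A (i.e. sums representable only with equal summands).
Enumerate pairs (a, a') with a < a' (symmetric, so each unordered pair gives one sum; this covers all a ≠ a'):
  -5 + -3 = -8
  -5 + -2 = -7
  -5 + 3 = -2
  -5 + 4 = -1
  -5 + 9 = 4
  -5 + 10 = 5
  -3 + -2 = -5
  -3 + 3 = 0
  -3 + 4 = 1
  -3 + 9 = 6
  -3 + 10 = 7
  -2 + 3 = 1
  -2 + 4 = 2
  -2 + 9 = 7
  -2 + 10 = 8
  3 + 4 = 7
  3 + 9 = 12
  3 + 10 = 13
  4 + 9 = 13
  4 + 10 = 14
  9 + 10 = 19
Collected distinct sums: {-8, -7, -5, -2, -1, 0, 1, 2, 4, 5, 6, 7, 8, 12, 13, 14, 19}
|A +̂ A| = 17
(Reference bound: |A +̂ A| ≥ 2|A| - 3 for |A| ≥ 2, with |A| = 7 giving ≥ 11.)

|A +̂ A| = 17


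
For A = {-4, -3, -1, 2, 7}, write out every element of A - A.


A - A = {a - a' : a, a' ∈ A}.
Compute a - a' for each ordered pair (a, a'):
a = -4: -4--4=0, -4--3=-1, -4--1=-3, -4-2=-6, -4-7=-11
a = -3: -3--4=1, -3--3=0, -3--1=-2, -3-2=-5, -3-7=-10
a = -1: -1--4=3, -1--3=2, -1--1=0, -1-2=-3, -1-7=-8
a = 2: 2--4=6, 2--3=5, 2--1=3, 2-2=0, 2-7=-5
a = 7: 7--4=11, 7--3=10, 7--1=8, 7-2=5, 7-7=0
Collecting distinct values (and noting 0 appears from a-a):
A - A = {-11, -10, -8, -6, -5, -3, -2, -1, 0, 1, 2, 3, 5, 6, 8, 10, 11}
|A - A| = 17

A - A = {-11, -10, -8, -6, -5, -3, -2, -1, 0, 1, 2, 3, 5, 6, 8, 10, 11}


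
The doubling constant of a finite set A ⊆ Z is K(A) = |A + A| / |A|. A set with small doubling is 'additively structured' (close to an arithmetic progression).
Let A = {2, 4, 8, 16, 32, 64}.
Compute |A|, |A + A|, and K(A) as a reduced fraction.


|A| = 6.
Compute A + A by enumerating all 36 pairs.
A + A = {4, 6, 8, 10, 12, 16, 18, 20, 24, 32, 34, 36, 40, 48, 64, 66, 68, 72, 80, 96, 128}, so |A + A| = 21.
K = |A + A| / |A| = 21/6 = 7/2 ≈ 3.5000.
Reference: AP of size 6 gives K = 11/6 ≈ 1.8333; a fully generic set of size 6 gives K ≈ 3.5000.

|A| = 6, |A + A| = 21, K = 21/6 = 7/2.


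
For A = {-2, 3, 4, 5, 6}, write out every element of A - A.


A - A = {a - a' : a, a' ∈ A}.
Compute a - a' for each ordered pair (a, a'):
a = -2: -2--2=0, -2-3=-5, -2-4=-6, -2-5=-7, -2-6=-8
a = 3: 3--2=5, 3-3=0, 3-4=-1, 3-5=-2, 3-6=-3
a = 4: 4--2=6, 4-3=1, 4-4=0, 4-5=-1, 4-6=-2
a = 5: 5--2=7, 5-3=2, 5-4=1, 5-5=0, 5-6=-1
a = 6: 6--2=8, 6-3=3, 6-4=2, 6-5=1, 6-6=0
Collecting distinct values (and noting 0 appears from a-a):
A - A = {-8, -7, -6, -5, -3, -2, -1, 0, 1, 2, 3, 5, 6, 7, 8}
|A - A| = 15

A - A = {-8, -7, -6, -5, -3, -2, -1, 0, 1, 2, 3, 5, 6, 7, 8}


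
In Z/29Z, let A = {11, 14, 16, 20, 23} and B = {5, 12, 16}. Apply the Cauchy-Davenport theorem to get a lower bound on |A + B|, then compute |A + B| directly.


Cauchy-Davenport: |A + B| ≥ min(p, |A| + |B| - 1) for A, B nonempty in Z/pZ.
|A| = 5, |B| = 3, p = 29.
CD lower bound = min(29, 5 + 3 - 1) = min(29, 7) = 7.
Compute A + B mod 29 directly:
a = 11: 11+5=16, 11+12=23, 11+16=27
a = 14: 14+5=19, 14+12=26, 14+16=1
a = 16: 16+5=21, 16+12=28, 16+16=3
a = 20: 20+5=25, 20+12=3, 20+16=7
a = 23: 23+5=28, 23+12=6, 23+16=10
A + B = {1, 3, 6, 7, 10, 16, 19, 21, 23, 25, 26, 27, 28}, so |A + B| = 13.
Verify: 13 ≥ 7? Yes ✓.

CD lower bound = 7, actual |A + B| = 13.


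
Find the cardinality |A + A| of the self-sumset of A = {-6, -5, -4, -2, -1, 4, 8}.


A + A = {a + a' : a, a' ∈ A}; |A| = 7.
General bounds: 2|A| - 1 ≤ |A + A| ≤ |A|(|A|+1)/2, i.e. 13 ≤ |A + A| ≤ 28.
Lower bound 2|A|-1 is attained iff A is an arithmetic progression.
Enumerate sums a + a' for a ≤ a' (symmetric, so this suffices):
a = -6: -6+-6=-12, -6+-5=-11, -6+-4=-10, -6+-2=-8, -6+-1=-7, -6+4=-2, -6+8=2
a = -5: -5+-5=-10, -5+-4=-9, -5+-2=-7, -5+-1=-6, -5+4=-1, -5+8=3
a = -4: -4+-4=-8, -4+-2=-6, -4+-1=-5, -4+4=0, -4+8=4
a = -2: -2+-2=-4, -2+-1=-3, -2+4=2, -2+8=6
a = -1: -1+-1=-2, -1+4=3, -1+8=7
a = 4: 4+4=8, 4+8=12
a = 8: 8+8=16
Distinct sums: {-12, -11, -10, -9, -8, -7, -6, -5, -4, -3, -2, -1, 0, 2, 3, 4, 6, 7, 8, 12, 16}
|A + A| = 21

|A + A| = 21


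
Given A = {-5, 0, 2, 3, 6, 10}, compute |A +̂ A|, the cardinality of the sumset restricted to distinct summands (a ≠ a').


Restricted sumset: A +̂ A = {a + a' : a ∈ A, a' ∈ A, a ≠ a'}.
Equivalently, take A + A and drop any sum 2a that is achievable ONLY as a + a for a ∈ A (i.e. sums representable only with equal summands).
Enumerate pairs (a, a') with a < a' (symmetric, so each unordered pair gives one sum; this covers all a ≠ a'):
  -5 + 0 = -5
  -5 + 2 = -3
  -5 + 3 = -2
  -5 + 6 = 1
  -5 + 10 = 5
  0 + 2 = 2
  0 + 3 = 3
  0 + 6 = 6
  0 + 10 = 10
  2 + 3 = 5
  2 + 6 = 8
  2 + 10 = 12
  3 + 6 = 9
  3 + 10 = 13
  6 + 10 = 16
Collected distinct sums: {-5, -3, -2, 1, 2, 3, 5, 6, 8, 9, 10, 12, 13, 16}
|A +̂ A| = 14
(Reference bound: |A +̂ A| ≥ 2|A| - 3 for |A| ≥ 2, with |A| = 6 giving ≥ 9.)

|A +̂ A| = 14


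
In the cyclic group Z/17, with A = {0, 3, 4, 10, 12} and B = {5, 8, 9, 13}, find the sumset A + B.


Work in Z/17Z: reduce every sum a + b modulo 17.
Enumerate all 20 pairs:
a = 0: 0+5=5, 0+8=8, 0+9=9, 0+13=13
a = 3: 3+5=8, 3+8=11, 3+9=12, 3+13=16
a = 4: 4+5=9, 4+8=12, 4+9=13, 4+13=0
a = 10: 10+5=15, 10+8=1, 10+9=2, 10+13=6
a = 12: 12+5=0, 12+8=3, 12+9=4, 12+13=8
Distinct residues collected: {0, 1, 2, 3, 4, 5, 6, 8, 9, 11, 12, 13, 15, 16}
|A + B| = 14 (out of 17 total residues).

A + B = {0, 1, 2, 3, 4, 5, 6, 8, 9, 11, 12, 13, 15, 16}


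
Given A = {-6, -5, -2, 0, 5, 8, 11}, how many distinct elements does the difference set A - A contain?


A - A = {a - a' : a, a' ∈ A}; |A| = 7.
Bounds: 2|A|-1 ≤ |A - A| ≤ |A|² - |A| + 1, i.e. 13 ≤ |A - A| ≤ 43.
Note: 0 ∈ A - A always (from a - a). The set is symmetric: if d ∈ A - A then -d ∈ A - A.
Enumerate nonzero differences d = a - a' with a > a' (then include -d):
Positive differences: {1, 2, 3, 4, 5, 6, 7, 8, 10, 11, 13, 14, 16, 17}
Full difference set: {0} ∪ (positive diffs) ∪ (negative diffs).
|A - A| = 1 + 2·14 = 29 (matches direct enumeration: 29).

|A - A| = 29


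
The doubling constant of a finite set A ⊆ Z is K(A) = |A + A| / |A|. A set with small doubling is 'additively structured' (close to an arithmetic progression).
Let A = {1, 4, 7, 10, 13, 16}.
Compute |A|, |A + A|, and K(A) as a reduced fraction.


|A| = 6.
Compute A + A by enumerating all 36 pairs.
A + A = {2, 5, 8, 11, 14, 17, 20, 23, 26, 29, 32}, so |A + A| = 11.
K = |A + A| / |A| = 11/6 (already in lowest terms) ≈ 1.8333.
Reference: AP of size 6 gives K = 11/6 ≈ 1.8333; a fully generic set of size 6 gives K ≈ 3.5000.

|A| = 6, |A + A| = 11, K = 11/6.


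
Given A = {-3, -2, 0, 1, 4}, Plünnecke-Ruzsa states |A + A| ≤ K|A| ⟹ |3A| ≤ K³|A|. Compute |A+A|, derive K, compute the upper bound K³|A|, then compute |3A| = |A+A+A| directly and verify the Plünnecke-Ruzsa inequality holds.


|A| = 5.
Step 1: Compute A + A by enumerating all 25 pairs.
A + A = {-6, -5, -4, -3, -2, -1, 0, 1, 2, 4, 5, 8}, so |A + A| = 12.
Step 2: Doubling constant K = |A + A|/|A| = 12/5 = 12/5 ≈ 2.4000.
Step 3: Plünnecke-Ruzsa gives |3A| ≤ K³·|A| = (2.4000)³ · 5 ≈ 69.1200.
Step 4: Compute 3A = A + A + A directly by enumerating all triples (a,b,c) ∈ A³; |3A| = 19.
Step 5: Check 19 ≤ 69.1200? Yes ✓.

K = 12/5, Plünnecke-Ruzsa bound K³|A| ≈ 69.1200, |3A| = 19, inequality holds.


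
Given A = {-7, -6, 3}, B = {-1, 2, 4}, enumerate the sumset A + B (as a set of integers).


A + B = {a + b : a ∈ A, b ∈ B}.
Enumerate all |A|·|B| = 3·3 = 9 pairs (a, b) and collect distinct sums.
a = -7: -7+-1=-8, -7+2=-5, -7+4=-3
a = -6: -6+-1=-7, -6+2=-4, -6+4=-2
a = 3: 3+-1=2, 3+2=5, 3+4=7
Collecting distinct sums: A + B = {-8, -7, -5, -4, -3, -2, 2, 5, 7}
|A + B| = 9

A + B = {-8, -7, -5, -4, -3, -2, 2, 5, 7}


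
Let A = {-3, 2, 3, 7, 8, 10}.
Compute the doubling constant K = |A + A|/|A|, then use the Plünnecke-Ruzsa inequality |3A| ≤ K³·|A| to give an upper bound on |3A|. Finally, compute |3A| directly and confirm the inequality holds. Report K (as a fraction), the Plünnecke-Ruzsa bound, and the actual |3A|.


|A| = 6.
Step 1: Compute A + A by enumerating all 36 pairs.
A + A = {-6, -1, 0, 4, 5, 6, 7, 9, 10, 11, 12, 13, 14, 15, 16, 17, 18, 20}, so |A + A| = 18.
Step 2: Doubling constant K = |A + A|/|A| = 18/6 = 18/6 ≈ 3.0000.
Step 3: Plünnecke-Ruzsa gives |3A| ≤ K³·|A| = (3.0000)³ · 6 ≈ 162.0000.
Step 4: Compute 3A = A + A + A directly by enumerating all triples (a,b,c) ∈ A³; |3A| = 31.
Step 5: Check 31 ≤ 162.0000? Yes ✓.

K = 18/6, Plünnecke-Ruzsa bound K³|A| ≈ 162.0000, |3A| = 31, inequality holds.


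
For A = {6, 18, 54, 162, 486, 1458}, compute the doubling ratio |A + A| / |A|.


|A| = 6.
Compute A + A by enumerating all 36 pairs.
A + A = {12, 24, 36, 60, 72, 108, 168, 180, 216, 324, 492, 504, 540, 648, 972, 1464, 1476, 1512, 1620, 1944, 2916}, so |A + A| = 21.
K = |A + A| / |A| = 21/6 = 7/2 ≈ 3.5000.
Reference: AP of size 6 gives K = 11/6 ≈ 1.8333; a fully generic set of size 6 gives K ≈ 3.5000.

|A| = 6, |A + A| = 21, K = 21/6 = 7/2.


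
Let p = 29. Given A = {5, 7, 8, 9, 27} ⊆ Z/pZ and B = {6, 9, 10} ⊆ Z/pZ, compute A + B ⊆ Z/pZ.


Work in Z/29Z: reduce every sum a + b modulo 29.
Enumerate all 15 pairs:
a = 5: 5+6=11, 5+9=14, 5+10=15
a = 7: 7+6=13, 7+9=16, 7+10=17
a = 8: 8+6=14, 8+9=17, 8+10=18
a = 9: 9+6=15, 9+9=18, 9+10=19
a = 27: 27+6=4, 27+9=7, 27+10=8
Distinct residues collected: {4, 7, 8, 11, 13, 14, 15, 16, 17, 18, 19}
|A + B| = 11 (out of 29 total residues).

A + B = {4, 7, 8, 11, 13, 14, 15, 16, 17, 18, 19}


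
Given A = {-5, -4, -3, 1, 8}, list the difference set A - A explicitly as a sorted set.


A - A = {a - a' : a, a' ∈ A}.
Compute a - a' for each ordered pair (a, a'):
a = -5: -5--5=0, -5--4=-1, -5--3=-2, -5-1=-6, -5-8=-13
a = -4: -4--5=1, -4--4=0, -4--3=-1, -4-1=-5, -4-8=-12
a = -3: -3--5=2, -3--4=1, -3--3=0, -3-1=-4, -3-8=-11
a = 1: 1--5=6, 1--4=5, 1--3=4, 1-1=0, 1-8=-7
a = 8: 8--5=13, 8--4=12, 8--3=11, 8-1=7, 8-8=0
Collecting distinct values (and noting 0 appears from a-a):
A - A = {-13, -12, -11, -7, -6, -5, -4, -2, -1, 0, 1, 2, 4, 5, 6, 7, 11, 12, 13}
|A - A| = 19

A - A = {-13, -12, -11, -7, -6, -5, -4, -2, -1, 0, 1, 2, 4, 5, 6, 7, 11, 12, 13}


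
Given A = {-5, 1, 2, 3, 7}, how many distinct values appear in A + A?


A + A = {a + a' : a, a' ∈ A}; |A| = 5.
General bounds: 2|A| - 1 ≤ |A + A| ≤ |A|(|A|+1)/2, i.e. 9 ≤ |A + A| ≤ 15.
Lower bound 2|A|-1 is attained iff A is an arithmetic progression.
Enumerate sums a + a' for a ≤ a' (symmetric, so this suffices):
a = -5: -5+-5=-10, -5+1=-4, -5+2=-3, -5+3=-2, -5+7=2
a = 1: 1+1=2, 1+2=3, 1+3=4, 1+7=8
a = 2: 2+2=4, 2+3=5, 2+7=9
a = 3: 3+3=6, 3+7=10
a = 7: 7+7=14
Distinct sums: {-10, -4, -3, -2, 2, 3, 4, 5, 6, 8, 9, 10, 14}
|A + A| = 13

|A + A| = 13


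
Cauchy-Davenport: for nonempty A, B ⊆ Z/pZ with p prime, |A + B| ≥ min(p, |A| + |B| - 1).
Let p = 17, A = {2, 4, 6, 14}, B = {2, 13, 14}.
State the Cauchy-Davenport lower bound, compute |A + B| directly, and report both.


Cauchy-Davenport: |A + B| ≥ min(p, |A| + |B| - 1) for A, B nonempty in Z/pZ.
|A| = 4, |B| = 3, p = 17.
CD lower bound = min(17, 4 + 3 - 1) = min(17, 6) = 6.
Compute A + B mod 17 directly:
a = 2: 2+2=4, 2+13=15, 2+14=16
a = 4: 4+2=6, 4+13=0, 4+14=1
a = 6: 6+2=8, 6+13=2, 6+14=3
a = 14: 14+2=16, 14+13=10, 14+14=11
A + B = {0, 1, 2, 3, 4, 6, 8, 10, 11, 15, 16}, so |A + B| = 11.
Verify: 11 ≥ 6? Yes ✓.

CD lower bound = 6, actual |A + B| = 11.


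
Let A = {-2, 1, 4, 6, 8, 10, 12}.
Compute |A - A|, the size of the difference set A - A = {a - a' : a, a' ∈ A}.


A - A = {a - a' : a, a' ∈ A}; |A| = 7.
Bounds: 2|A|-1 ≤ |A - A| ≤ |A|² - |A| + 1, i.e. 13 ≤ |A - A| ≤ 43.
Note: 0 ∈ A - A always (from a - a). The set is symmetric: if d ∈ A - A then -d ∈ A - A.
Enumerate nonzero differences d = a - a' with a > a' (then include -d):
Positive differences: {2, 3, 4, 5, 6, 7, 8, 9, 10, 11, 12, 14}
Full difference set: {0} ∪ (positive diffs) ∪ (negative diffs).
|A - A| = 1 + 2·12 = 25 (matches direct enumeration: 25).

|A - A| = 25


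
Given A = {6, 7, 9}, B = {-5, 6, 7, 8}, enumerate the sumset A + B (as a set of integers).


A + B = {a + b : a ∈ A, b ∈ B}.
Enumerate all |A|·|B| = 3·4 = 12 pairs (a, b) and collect distinct sums.
a = 6: 6+-5=1, 6+6=12, 6+7=13, 6+8=14
a = 7: 7+-5=2, 7+6=13, 7+7=14, 7+8=15
a = 9: 9+-5=4, 9+6=15, 9+7=16, 9+8=17
Collecting distinct sums: A + B = {1, 2, 4, 12, 13, 14, 15, 16, 17}
|A + B| = 9

A + B = {1, 2, 4, 12, 13, 14, 15, 16, 17}


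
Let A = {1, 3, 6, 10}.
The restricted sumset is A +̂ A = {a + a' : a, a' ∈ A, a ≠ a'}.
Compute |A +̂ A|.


Restricted sumset: A +̂ A = {a + a' : a ∈ A, a' ∈ A, a ≠ a'}.
Equivalently, take A + A and drop any sum 2a that is achievable ONLY as a + a for a ∈ A (i.e. sums representable only with equal summands).
Enumerate pairs (a, a') with a < a' (symmetric, so each unordered pair gives one sum; this covers all a ≠ a'):
  1 + 3 = 4
  1 + 6 = 7
  1 + 10 = 11
  3 + 6 = 9
  3 + 10 = 13
  6 + 10 = 16
Collected distinct sums: {4, 7, 9, 11, 13, 16}
|A +̂ A| = 6
(Reference bound: |A +̂ A| ≥ 2|A| - 3 for |A| ≥ 2, with |A| = 4 giving ≥ 5.)

|A +̂ A| = 6


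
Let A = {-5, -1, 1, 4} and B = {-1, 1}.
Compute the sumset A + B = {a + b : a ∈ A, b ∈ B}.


A + B = {a + b : a ∈ A, b ∈ B}.
Enumerate all |A|·|B| = 4·2 = 8 pairs (a, b) and collect distinct sums.
a = -5: -5+-1=-6, -5+1=-4
a = -1: -1+-1=-2, -1+1=0
a = 1: 1+-1=0, 1+1=2
a = 4: 4+-1=3, 4+1=5
Collecting distinct sums: A + B = {-6, -4, -2, 0, 2, 3, 5}
|A + B| = 7

A + B = {-6, -4, -2, 0, 2, 3, 5}


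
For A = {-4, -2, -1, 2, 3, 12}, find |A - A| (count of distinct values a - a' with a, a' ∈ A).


A - A = {a - a' : a, a' ∈ A}; |A| = 6.
Bounds: 2|A|-1 ≤ |A - A| ≤ |A|² - |A| + 1, i.e. 11 ≤ |A - A| ≤ 31.
Note: 0 ∈ A - A always (from a - a). The set is symmetric: if d ∈ A - A then -d ∈ A - A.
Enumerate nonzero differences d = a - a' with a > a' (then include -d):
Positive differences: {1, 2, 3, 4, 5, 6, 7, 9, 10, 13, 14, 16}
Full difference set: {0} ∪ (positive diffs) ∪ (negative diffs).
|A - A| = 1 + 2·12 = 25 (matches direct enumeration: 25).

|A - A| = 25


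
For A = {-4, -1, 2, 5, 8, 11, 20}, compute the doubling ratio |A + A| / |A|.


|A| = 7.
Compute A + A by enumerating all 49 pairs.
A + A = {-8, -5, -2, 1, 4, 7, 10, 13, 16, 19, 22, 25, 28, 31, 40}, so |A + A| = 15.
K = |A + A| / |A| = 15/7 (already in lowest terms) ≈ 2.1429.
Reference: AP of size 7 gives K = 13/7 ≈ 1.8571; a fully generic set of size 7 gives K ≈ 4.0000.

|A| = 7, |A + A| = 15, K = 15/7.


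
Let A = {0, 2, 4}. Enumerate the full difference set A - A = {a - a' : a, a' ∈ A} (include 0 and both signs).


A - A = {a - a' : a, a' ∈ A}.
Compute a - a' for each ordered pair (a, a'):
a = 0: 0-0=0, 0-2=-2, 0-4=-4
a = 2: 2-0=2, 2-2=0, 2-4=-2
a = 4: 4-0=4, 4-2=2, 4-4=0
Collecting distinct values (and noting 0 appears from a-a):
A - A = {-4, -2, 0, 2, 4}
|A - A| = 5

A - A = {-4, -2, 0, 2, 4}


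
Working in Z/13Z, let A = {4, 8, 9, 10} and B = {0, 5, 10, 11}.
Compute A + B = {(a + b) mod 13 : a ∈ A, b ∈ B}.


Work in Z/13Z: reduce every sum a + b modulo 13.
Enumerate all 16 pairs:
a = 4: 4+0=4, 4+5=9, 4+10=1, 4+11=2
a = 8: 8+0=8, 8+5=0, 8+10=5, 8+11=6
a = 9: 9+0=9, 9+5=1, 9+10=6, 9+11=7
a = 10: 10+0=10, 10+5=2, 10+10=7, 10+11=8
Distinct residues collected: {0, 1, 2, 4, 5, 6, 7, 8, 9, 10}
|A + B| = 10 (out of 13 total residues).

A + B = {0, 1, 2, 4, 5, 6, 7, 8, 9, 10}
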